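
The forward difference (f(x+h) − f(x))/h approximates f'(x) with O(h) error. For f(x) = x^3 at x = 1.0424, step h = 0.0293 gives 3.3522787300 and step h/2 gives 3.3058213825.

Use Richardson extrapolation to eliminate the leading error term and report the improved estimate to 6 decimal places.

3.259364

The method has order 1: 2^1 = 2.
2 × 3.3058213825 = 6.6116427650; subtract 3.3522787300 → 3.2593640350
Divide by 2^1 − 1 = 1.
So the Richardson estimate is 3.2593640350.
Gap between inputs: 4.646e-02; correction applied: −0.0464573475.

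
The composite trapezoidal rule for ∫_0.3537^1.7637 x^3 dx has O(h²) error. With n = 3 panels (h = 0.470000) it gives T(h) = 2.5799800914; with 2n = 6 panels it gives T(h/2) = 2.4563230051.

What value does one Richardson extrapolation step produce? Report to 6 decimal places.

Leading term ∝ h^2; use weight 4 = 2^2.
4×2.4563230051 = 9.8252920204; 9.8252920204 − 2.5799800914 = 7.2453119290
Divide by 2^2 − 1 = 3.
(4×2.4563230051 − 2.5799800914)/(4 − 1) = 2.4151039763
Gap between inputs: 1.237e-01; correction applied: −0.0412190288.

2.415104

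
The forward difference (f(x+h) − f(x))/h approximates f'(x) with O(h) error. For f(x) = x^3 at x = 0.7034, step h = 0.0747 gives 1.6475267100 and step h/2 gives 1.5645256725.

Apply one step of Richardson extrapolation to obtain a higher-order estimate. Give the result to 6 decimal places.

1.481525

Order 1 gives 2^r = 2 and 2^r − 1 = 1.
Top: 2(1.5645256725) − (1.6475267100) = 1.4815246350
Denominator 2 − 1 = 1.
1.4815246350 ÷ 1 = 1.4815246350
Shift from A(h/2): −0.0830010375.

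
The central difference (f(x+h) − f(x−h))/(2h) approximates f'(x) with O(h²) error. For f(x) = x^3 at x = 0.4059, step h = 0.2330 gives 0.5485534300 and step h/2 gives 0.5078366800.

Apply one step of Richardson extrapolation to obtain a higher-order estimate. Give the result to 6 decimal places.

Error is O(h^2); halving h shrinks it by 2^2 = 4.
4*0.5078366800 − 0.5485534300 = 1.4827932900
Divide by 2^2 − 1 = 3.
So the Richardson estimate is 0.4942644300.
Correction |R − A(h/2)| = 1.357e-02; gap |A(h/2) − A(h)| = 4.072e-02.

0.494264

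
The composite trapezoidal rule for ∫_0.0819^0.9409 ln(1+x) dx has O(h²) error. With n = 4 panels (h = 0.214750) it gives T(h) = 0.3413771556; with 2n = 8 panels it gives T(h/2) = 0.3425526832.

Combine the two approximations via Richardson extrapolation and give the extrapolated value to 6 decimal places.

0.342945

r = 2, so 2^r = 4.
4×0.3425526832 = 1.3702107328; subtract 0.3413771556 → 1.0288335772
R = 1.0288335772/3 = 0.3429445257
Correction |R − A(h/2)| = 3.918e-04; gap |A(h/2) − A(h)| = 1.176e-03.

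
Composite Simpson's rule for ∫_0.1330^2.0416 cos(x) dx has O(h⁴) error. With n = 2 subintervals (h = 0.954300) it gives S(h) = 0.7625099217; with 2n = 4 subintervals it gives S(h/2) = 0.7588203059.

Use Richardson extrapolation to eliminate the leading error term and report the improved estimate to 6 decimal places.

0.758574

r = 4, so 2^r = 16.
16*0.7588203059 = 12.1411248944; subtract 0.7625099217 → 11.3786149727
Divide by 2^4 − 1 = 15.
R = 11.3786149727/15 = 0.7585743315
Shift from A(h/2): −0.0002459744.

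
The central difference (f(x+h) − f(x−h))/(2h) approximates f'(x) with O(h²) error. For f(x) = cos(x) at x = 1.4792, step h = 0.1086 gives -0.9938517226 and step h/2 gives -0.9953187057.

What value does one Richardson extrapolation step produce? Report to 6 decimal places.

With r = 2 the leading error scales as h^2, so the weight is 2^2 = 4.
Top: 4(-0.9953187057) − (-0.9938517226) = -2.9874231002
Divide by 2^2 − 1 = 3.
(4 × (-0.9953187057) − (-0.9938517226))/(4 − 1) = -0.9958077001

-0.995808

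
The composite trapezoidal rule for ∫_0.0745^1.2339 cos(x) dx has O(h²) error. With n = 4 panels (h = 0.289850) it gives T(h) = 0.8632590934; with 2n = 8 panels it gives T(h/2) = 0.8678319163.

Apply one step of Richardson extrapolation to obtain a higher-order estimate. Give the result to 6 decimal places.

0.869356

Order 2 gives 2^r = 4 and 2^r − 1 = 3.
4×0.8678319163 = 3.4713276652; subtract 0.8632590934 → 2.6080685718
(4×0.8678319163 − 0.8632590934)/(4 − 1) = 0.8693561906
Correction |R − A(h/2)| = 1.524e-03; gap |A(h/2) − A(h)| = 4.573e-03.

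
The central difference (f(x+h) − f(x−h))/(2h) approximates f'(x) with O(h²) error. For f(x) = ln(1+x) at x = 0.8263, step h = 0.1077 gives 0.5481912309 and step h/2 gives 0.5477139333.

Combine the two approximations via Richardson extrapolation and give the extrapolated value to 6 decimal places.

The method has order 2: 2^2 = 4.
Top: 4(0.5477139333) − (0.5481912309) = 1.6426645023
R = 1.6426645023/3 = 0.5475548341

0.547555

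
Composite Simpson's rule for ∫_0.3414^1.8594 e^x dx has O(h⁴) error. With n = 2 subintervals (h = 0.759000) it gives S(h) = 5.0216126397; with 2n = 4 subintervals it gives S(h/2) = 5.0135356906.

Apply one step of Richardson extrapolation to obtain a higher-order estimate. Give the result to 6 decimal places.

5.012997

r = 4, so 2^r = 16.
Top: 16(5.0135356906) − (5.0216126397) = 75.1949584099
Extrapolated: 75.1949584099 / 15 = 5.0129972273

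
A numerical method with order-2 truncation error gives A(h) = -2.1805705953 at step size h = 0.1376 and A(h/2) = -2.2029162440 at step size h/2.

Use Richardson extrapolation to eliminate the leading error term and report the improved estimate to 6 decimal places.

-2.210365

Error is O(h^2); halving h shrinks it by 2^2 = 4.
Numerator 4*A(h/2) − A(h) = 4*(-2.2029162440) − (-2.1805705953) = -6.6310943807
Divide by 2^2 − 1 = 3.
Result: -2.2103647936
Gap between inputs: 2.235e-02; correction applied: −0.0074485496.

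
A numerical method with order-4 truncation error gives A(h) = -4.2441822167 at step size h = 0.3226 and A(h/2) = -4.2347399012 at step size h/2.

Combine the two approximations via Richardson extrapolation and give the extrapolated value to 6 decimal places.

The method has order 4: 2^4 = 16.
Numerator 16 × A(h/2) − A(h) = 16 × (-4.2347399012) − (-4.2441822167) = -63.5116562025
R = (-63.5116562025)/15 = -4.2341104135
Correction |R − A(h/2)| = 6.295e-04; gap |A(h/2) − A(h)| = 9.442e-03.

-4.234110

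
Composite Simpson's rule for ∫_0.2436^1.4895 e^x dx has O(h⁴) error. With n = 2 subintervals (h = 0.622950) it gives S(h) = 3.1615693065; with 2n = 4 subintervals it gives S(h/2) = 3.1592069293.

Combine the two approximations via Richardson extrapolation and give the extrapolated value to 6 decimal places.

3.159049

With r = 4 the leading error scales as h^4, so the weight is 2^4 = 16.
Top: 16(3.1592069293) − (3.1615693065) = 47.3857415623
Denominator 16 − 1 = 15.
(16×3.1592069293 − 3.1615693065)/(16 − 1) = 3.1590494375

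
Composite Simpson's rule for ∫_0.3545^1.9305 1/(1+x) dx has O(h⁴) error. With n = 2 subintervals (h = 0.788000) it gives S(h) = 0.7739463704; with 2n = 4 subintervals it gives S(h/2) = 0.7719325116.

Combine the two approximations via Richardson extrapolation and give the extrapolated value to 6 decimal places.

Order 4 gives 2^r = 16 and 2^r − 1 = 15.
A(h/2) − A(h) = 0.7719325116 − 0.7739463704 = -0.0020138588
Divide by 2^4 − 1 = 15: (-0.0020138588)/15 = -0.0001342573
R = 0.7719325116 − 0.0001342573 = 0.7717982543

0.771798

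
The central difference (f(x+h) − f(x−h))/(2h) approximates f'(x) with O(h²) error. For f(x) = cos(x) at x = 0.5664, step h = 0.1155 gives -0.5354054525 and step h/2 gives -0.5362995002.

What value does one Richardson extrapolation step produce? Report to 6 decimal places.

The method has order 2: 2^2 = 4.
Weighted: (-2.1451980008) − (-0.5354054525) = -1.6097925483
Denominator 4 − 1 = 3.
R = (-1.6097925483)/3 = -0.5365975161

-0.536598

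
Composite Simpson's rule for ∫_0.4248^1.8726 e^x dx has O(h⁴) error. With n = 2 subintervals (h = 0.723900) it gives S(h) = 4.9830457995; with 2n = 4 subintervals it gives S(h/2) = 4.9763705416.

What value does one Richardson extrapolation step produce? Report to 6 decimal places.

4.975926

r = 4, so 2^r = 16.
Weighted: 79.6219286656 − 4.9830457995 = 74.6388828661
(16×4.9763705416 − 4.9830457995)/(16 − 1) = 4.9759255244
Gap between inputs: 6.675e-03; correction applied: −0.0004450172.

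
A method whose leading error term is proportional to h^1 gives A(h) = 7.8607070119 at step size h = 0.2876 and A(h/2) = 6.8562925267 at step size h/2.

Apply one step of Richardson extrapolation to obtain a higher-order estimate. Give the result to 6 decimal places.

r = 1, so 2^r = 2.
2^1 × A(h/2) = 13.7125850534; minus A(h) gives 5.8518780415.
Divide by 2^1 − 1 = 1.
So the Richardson estimate is 5.8518780415.
Correction |R − A(h/2)| = 1.004e+00; gap |A(h/2) − A(h)| = 1.004e+00.

5.851878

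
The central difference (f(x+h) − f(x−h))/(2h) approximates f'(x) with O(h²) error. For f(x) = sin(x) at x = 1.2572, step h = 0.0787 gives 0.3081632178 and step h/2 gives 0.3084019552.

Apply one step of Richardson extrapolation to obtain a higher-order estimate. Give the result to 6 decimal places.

0.308482

Order 2 gives 2^r = 4 and 2^r − 1 = 3.
4 × 0.3084019552 = 1.2336078208; 1.2336078208 − 0.3081632178 = 0.9254446030
Divide by 2^2 − 1 = 3.
Result: 0.3084815343
Gap between inputs: 2.387e-04; correction applied: +0.0000795791.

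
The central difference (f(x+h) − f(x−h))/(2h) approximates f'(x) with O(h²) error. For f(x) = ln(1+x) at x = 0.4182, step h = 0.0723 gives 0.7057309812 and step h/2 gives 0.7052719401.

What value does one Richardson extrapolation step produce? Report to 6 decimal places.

0.705119

Order 2 gives 2^r = 4 and 2^r − 1 = 3.
4 × 0.7052719401 = 2.8210877604; subtract 0.7057309812 → 2.1153567792
Denominator 4 − 1 = 3.
Result: 0.7051189264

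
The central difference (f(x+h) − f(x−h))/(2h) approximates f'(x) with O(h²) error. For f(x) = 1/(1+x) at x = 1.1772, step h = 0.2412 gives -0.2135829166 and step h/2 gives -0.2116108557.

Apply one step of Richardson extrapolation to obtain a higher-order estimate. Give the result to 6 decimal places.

Error is O(h^2); halving h shrinks it by 2^2 = 4.
Numerator 4*A(h/2) − A(h) = 4*(-0.2116108557) − (-0.2135829166) = -0.6328605062
Denominator 4 − 1 = 3.
Extrapolated: (-0.6328605062) / 3 = -0.2109535021

-0.210954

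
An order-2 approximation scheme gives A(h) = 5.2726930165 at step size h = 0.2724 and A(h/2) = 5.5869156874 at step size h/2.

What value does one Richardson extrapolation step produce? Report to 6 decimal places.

5.691657

The method has order 2: 2^2 = 4.
Numerator 4*A(h/2) − A(h) = 4*5.5869156874 − 5.2726930165 = 17.0749697331
Divide by 2^2 − 1 = 3.
(4*5.5869156874 − 5.2726930165)/(4 − 1) = 5.6916565777
Gap between inputs: 3.142e-01; correction applied: +0.1047408903.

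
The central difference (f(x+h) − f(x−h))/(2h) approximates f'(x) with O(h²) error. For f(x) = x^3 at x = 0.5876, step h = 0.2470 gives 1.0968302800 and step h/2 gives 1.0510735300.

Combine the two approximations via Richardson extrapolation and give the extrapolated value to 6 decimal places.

1.035821

Error is O(h^2); halving h shrinks it by 2^2 = 4.
4·1.0510735300 = 4.2042941200; 4.2042941200 − 1.0968302800 = 3.1074638400
Divide by 2^2 − 1 = 3.
So the Richardson estimate is 1.0358212800.
Shift from A(h/2): −0.0152522500.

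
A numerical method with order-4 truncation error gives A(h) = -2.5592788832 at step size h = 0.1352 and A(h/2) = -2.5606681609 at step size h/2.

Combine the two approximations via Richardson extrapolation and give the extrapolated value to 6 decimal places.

-2.560761

Order 4 gives 2^r = 16 and 2^r − 1 = 15.
Weighted: (-40.9706905744) − (-2.5592788832) = -38.4114116912
Denominator 16 − 1 = 15.
(16·(-2.5606681609) − (-2.5592788832))/(16 − 1) = -2.5607607794
Gap between inputs: 1.389e-03; correction applied: −0.0000926185.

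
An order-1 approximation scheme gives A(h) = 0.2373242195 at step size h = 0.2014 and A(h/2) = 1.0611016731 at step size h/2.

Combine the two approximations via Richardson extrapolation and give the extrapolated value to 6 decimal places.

1.884879

Error is O(h^1); halving h shrinks it by 2^1 = 2.
2 × 1.0611016731 = 2.1222033462; subtract 0.2373242195 → 1.8848791267
Extrapolated: 1.8848791267 / 1 = 1.8848791267
Correction |R − A(h/2)| = 8.238e-01; gap |A(h/2) − A(h)| = 8.238e-01.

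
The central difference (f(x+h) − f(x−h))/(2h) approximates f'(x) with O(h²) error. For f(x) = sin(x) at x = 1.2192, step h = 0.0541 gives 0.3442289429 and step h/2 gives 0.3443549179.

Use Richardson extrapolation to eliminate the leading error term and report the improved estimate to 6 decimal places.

0.344397

Order 2 gives 2^r = 4 and 2^r − 1 = 3.
Difference of the inputs: 0.3443549179 − 0.3442289429 = 0.0001259750
Divide by 2^2 − 1 = 3: 0.0001259750/3 = 0.0000419917
R = A(h/2) + (A(h/2) − A(h))/3 = 0.3443549179 + 0.0000419917 = 0.3443969096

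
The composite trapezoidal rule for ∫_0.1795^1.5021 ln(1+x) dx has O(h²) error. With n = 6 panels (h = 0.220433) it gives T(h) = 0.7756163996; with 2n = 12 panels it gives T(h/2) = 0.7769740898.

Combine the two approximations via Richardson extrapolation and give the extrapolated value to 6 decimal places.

The method has order 2: 2^2 = 4.
Difference of the inputs: 0.7769740898 − 0.7756163996 = 0.0013576902
Correction (A(h/2) − A(h))/(4 − 1) = 0.0013576902/3 = 0.0004525634
R = A(h/2) + (A(h/2) − A(h))/3 = 0.7769740898 + 0.0004525634 = 0.7774266532
Correction |R − A(h/2)| = 4.526e-04; gap |A(h/2) − A(h)| = 1.358e-03.

0.777427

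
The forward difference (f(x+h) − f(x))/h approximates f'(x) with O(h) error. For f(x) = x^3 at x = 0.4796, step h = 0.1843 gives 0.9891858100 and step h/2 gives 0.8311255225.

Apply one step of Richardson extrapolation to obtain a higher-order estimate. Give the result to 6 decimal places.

0.673065

r = 1, so 2^r = 2.
2 × 0.8311255225 = 1.6622510450; 1.6622510450 − 0.9891858100 = 0.6730652350
(2 × 0.8311255225 − 0.9891858100)/(2 − 1) = 0.6730652350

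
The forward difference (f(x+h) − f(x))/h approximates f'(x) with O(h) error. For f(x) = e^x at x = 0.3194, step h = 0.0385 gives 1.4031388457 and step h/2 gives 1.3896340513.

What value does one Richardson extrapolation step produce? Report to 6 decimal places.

1.376129

Leading term ∝ h^1; use weight 2 = 2^1.
2*1.3896340513 = 2.7792681026; subtract 1.4031388457 → 1.3761292569
1.3761292569 ÷ 1 = 1.3761292569
Shift from A(h/2): −0.0135047944.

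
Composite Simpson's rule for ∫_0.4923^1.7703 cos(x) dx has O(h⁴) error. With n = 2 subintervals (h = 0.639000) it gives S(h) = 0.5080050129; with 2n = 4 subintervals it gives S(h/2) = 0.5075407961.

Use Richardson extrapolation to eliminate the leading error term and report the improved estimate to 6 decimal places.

0.507510

With r = 4 the leading error scales as h^4, so the weight is 2^4 = 16.
16*0.5075407961 − 0.5080050129 = 7.6126477247
R = 7.6126477247/15 = 0.5075098483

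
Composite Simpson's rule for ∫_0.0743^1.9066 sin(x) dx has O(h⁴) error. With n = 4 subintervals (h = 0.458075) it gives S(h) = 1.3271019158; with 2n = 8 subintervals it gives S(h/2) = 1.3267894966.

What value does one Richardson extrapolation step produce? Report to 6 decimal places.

1.326769

With r = 4 the leading error scales as h^4, so the weight is 2^4 = 16.
Numerator 16·A(h/2) − A(h) = 16·1.3267894966 − 1.3271019158 = 19.9015300298
Divide by 2^4 − 1 = 15.
Result: 1.3267686687
Gap between inputs: 3.124e-04; correction applied: −0.0000208279.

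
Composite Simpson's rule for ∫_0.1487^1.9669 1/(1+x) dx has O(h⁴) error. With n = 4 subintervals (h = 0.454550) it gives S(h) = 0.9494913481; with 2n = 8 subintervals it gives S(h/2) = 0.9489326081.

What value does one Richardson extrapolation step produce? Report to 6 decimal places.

The method has order 4: 2^4 = 16.
Difference of the inputs: 0.9489326081 − 0.9494913481 = -0.0005587400
Divide by 2^4 − 1 = 15: (-0.0005587400)/15 = -0.0000372493
R = A(h/2) + (A(h/2) − A(h))/15 = 0.9489326081 − 0.0000372493 = 0.9488953588

0.948895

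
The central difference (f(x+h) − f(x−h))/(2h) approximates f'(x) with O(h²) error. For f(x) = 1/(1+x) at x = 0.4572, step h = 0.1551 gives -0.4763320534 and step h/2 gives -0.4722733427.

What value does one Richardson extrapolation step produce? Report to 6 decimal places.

Error is O(h^2); halving h shrinks it by 2^2 = 4.
Numerator 4*A(h/2) − A(h) = 4*(-0.4722733427) − (-0.4763320534) = -1.4127613174
(4*(-0.4722733427) − (-0.4763320534))/(4 − 1) = -0.4709204391
Shift from A(h/2): +0.0013529036.

-0.470920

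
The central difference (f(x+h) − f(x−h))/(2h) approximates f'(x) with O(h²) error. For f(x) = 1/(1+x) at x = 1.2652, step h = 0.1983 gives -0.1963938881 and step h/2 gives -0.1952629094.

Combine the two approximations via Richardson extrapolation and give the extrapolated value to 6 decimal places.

Order 2 gives 2^r = 4 and 2^r − 1 = 3.
Top: 4(-0.1952629094) − (-0.1963938881) = -0.5846577495
Divide by 2^2 − 1 = 3.
(-0.5846577495) ÷ 3 = -0.1948859165
Gap between inputs: 1.131e-03; correction applied: +0.0003769929.

-0.194886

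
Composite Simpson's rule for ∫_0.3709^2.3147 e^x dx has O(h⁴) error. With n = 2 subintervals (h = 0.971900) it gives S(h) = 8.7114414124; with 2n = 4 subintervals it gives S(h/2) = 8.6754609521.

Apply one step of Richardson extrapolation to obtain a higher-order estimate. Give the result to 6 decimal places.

8.673062

r = 4: numerator weight 16, denominator 15.
16·8.6754609521 = 138.8073752336; 138.8073752336 − 8.7114414124 = 130.0959338212
Divide by 2^4 − 1 = 15.
So the Richardson estimate is 8.6730622547.
Correction |R − A(h/2)| = 2.399e-03; gap |A(h/2) − A(h)| = 3.598e-02.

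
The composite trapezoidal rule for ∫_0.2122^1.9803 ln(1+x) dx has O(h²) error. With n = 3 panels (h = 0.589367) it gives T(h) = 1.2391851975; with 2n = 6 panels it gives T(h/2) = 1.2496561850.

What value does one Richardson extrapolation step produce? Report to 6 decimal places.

Leading term ∝ h^2; use weight 4 = 2^2.
Weighted: 4.9986247400 − 1.2391851975 = 3.7594395425
3.7594395425 ÷ 3 = 1.2531465142
Shift from A(h/2): +0.0034903292.

1.253147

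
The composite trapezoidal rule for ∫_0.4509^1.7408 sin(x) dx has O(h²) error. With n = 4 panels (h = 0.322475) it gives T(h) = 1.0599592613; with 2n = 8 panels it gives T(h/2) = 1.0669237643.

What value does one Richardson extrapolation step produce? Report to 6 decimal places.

1.069245

r = 2: numerator weight 4, denominator 3.
Difference of the inputs: 1.0669237643 − 1.0599592613 = 0.0069645030
Divide by 2^2 − 1 = 3: 0.0069645030/3 = 0.0023215010
R = A(h/2) + (A(h/2) − A(h))/3 = 1.0669237643 + 0.0023215010 = 1.0692452653
Shift from A(h/2): +0.0023215010.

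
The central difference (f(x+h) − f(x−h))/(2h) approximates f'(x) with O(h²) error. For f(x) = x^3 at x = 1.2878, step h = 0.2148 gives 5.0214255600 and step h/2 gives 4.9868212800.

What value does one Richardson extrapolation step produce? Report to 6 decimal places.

The method has order 2: 2^2 = 4.
Difference of the inputs: 4.9868212800 − 5.0214255600 = -0.0346042800
Correction (A(h/2) − A(h))/(4 − 1) = (-0.0346042800)/3 = -0.0115347600
R = A(h/2) + (A(h/2) − A(h))/3 = 4.9868212800 − 0.0115347600 = 4.9752865200
Gap between inputs: 3.460e-02; correction applied: −0.0115347600.

4.975287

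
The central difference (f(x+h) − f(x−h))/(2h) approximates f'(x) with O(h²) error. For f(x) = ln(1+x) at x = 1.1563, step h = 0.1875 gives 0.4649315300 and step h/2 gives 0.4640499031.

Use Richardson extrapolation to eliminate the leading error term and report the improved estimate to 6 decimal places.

0.463756

Order 2 gives 2^r = 4 and 2^r − 1 = 3.
Numerator 4×A(h/2) − A(h) = 4×0.4640499031 − 0.4649315300 = 1.3912680824
Extrapolated: 1.3912680824 / 3 = 0.4637560275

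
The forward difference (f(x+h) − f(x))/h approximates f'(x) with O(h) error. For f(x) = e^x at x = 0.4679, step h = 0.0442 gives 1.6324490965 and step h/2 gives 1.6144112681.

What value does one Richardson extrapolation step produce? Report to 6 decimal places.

1.596373

r = 1, so 2^r = 2.
Top: 2(1.6144112681) − (1.6324490965) = 1.5963734397
Divide by 2^1 − 1 = 1.
Extrapolated: 1.5963734397 / 1 = 1.5963734397
Correction |R − A(h/2)| = 1.804e-02; gap |A(h/2) − A(h)| = 1.804e-02.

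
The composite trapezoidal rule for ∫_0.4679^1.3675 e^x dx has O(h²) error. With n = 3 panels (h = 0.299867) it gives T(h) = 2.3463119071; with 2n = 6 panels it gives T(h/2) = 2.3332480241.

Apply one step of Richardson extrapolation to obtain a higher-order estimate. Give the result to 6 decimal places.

Method order is 2; weight 2^2 = 4.
Difference of the inputs: 2.3332480241 − 2.3463119071 = -0.0130638830
Divide by 2^2 − 1 = 3: (-0.0130638830)/3 = -0.0043546277
R = A(h/2) + (A(h/2) − A(h))/3 = 2.3332480241 − 0.0043546277 = 2.3288933964

2.328893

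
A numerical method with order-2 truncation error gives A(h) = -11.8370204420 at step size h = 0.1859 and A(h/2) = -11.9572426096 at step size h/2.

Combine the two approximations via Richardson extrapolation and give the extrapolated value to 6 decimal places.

r = 2: numerator weight 4, denominator 3.
2^2·A(h/2) = -47.8289704384; minus A(h) gives -35.9919499964.
R = (-35.9919499964)/3 = -11.9973166655
Shift from A(h/2): −0.0400740559.

-11.997317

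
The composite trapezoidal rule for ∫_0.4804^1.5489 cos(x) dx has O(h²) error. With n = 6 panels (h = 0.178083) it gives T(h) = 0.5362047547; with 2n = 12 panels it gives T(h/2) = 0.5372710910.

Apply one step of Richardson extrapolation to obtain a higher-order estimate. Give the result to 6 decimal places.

0.537627

Error is O(h^2); halving h shrinks it by 2^2 = 4.
4 × 0.5372710910 − 0.5362047547 = 1.6128796093
Divide by 2^2 − 1 = 3.
R = 1.6128796093/3 = 0.5376265364
Correction |R − A(h/2)| = 3.554e-04; gap |A(h/2) − A(h)| = 1.066e-03.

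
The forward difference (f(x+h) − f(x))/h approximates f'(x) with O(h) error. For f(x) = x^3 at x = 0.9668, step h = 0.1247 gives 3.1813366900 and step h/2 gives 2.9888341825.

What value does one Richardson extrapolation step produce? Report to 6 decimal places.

Error is O(h^1); halving h shrinks it by 2^1 = 2.
Numerator 2*A(h/2) − A(h) = 2*2.9888341825 − 3.1813366900 = 2.7963316750
Denominator 2 − 1 = 1.
Extrapolated: 2.7963316750 / 1 = 2.7963316750
Correction |R − A(h/2)| = 1.925e-01; gap |A(h/2) − A(h)| = 1.925e-01.

2.796332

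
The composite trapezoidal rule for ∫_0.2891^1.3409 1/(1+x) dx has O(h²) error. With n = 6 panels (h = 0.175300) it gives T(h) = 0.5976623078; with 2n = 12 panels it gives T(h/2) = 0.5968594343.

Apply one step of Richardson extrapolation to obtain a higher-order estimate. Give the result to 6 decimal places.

r = 2, so 2^r = 4.
Difference of the inputs: 0.5968594343 − 0.5976623078 = -0.0008028735
Divide by 2^2 − 1 = 3: (-0.0008028735)/3 = -0.0002676245
R = A(h/2) + (A(h/2) − A(h))/3 = 0.5968594343 − 0.0002676245 = 0.5965918098
Shift from A(h/2): −0.0002676245.

0.596592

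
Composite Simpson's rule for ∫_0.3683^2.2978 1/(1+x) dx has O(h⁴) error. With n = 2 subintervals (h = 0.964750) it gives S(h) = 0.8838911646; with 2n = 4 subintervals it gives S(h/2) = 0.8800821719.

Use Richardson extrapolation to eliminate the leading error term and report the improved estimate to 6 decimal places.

0.879828

r = 4, so 2^r = 16.
Numerator 16·A(h/2) − A(h) = 16·0.8800821719 − 0.8838911646 = 13.1974235858
Denominator 16 − 1 = 15.
13.1974235858 ÷ 15 = 0.8798282391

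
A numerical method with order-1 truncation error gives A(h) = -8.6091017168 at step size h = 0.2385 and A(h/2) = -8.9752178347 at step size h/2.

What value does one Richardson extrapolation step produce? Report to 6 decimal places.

-9.341334

Order 1 gives 2^r = 2 and 2^r − 1 = 1.
Numerator 2·A(h/2) − A(h) = 2·(-8.9752178347) − (-8.6091017168) = -9.3413339526
R = (-9.3413339526)/1 = -9.3413339526
Shift from A(h/2): −0.3661161179.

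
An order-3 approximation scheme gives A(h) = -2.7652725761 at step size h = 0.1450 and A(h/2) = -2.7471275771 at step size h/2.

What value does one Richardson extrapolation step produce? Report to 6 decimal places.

-2.744535

r = 3: numerator weight 8, denominator 7.
Difference of the inputs: -2.7471275771 − (-2.7652725761) = 0.0181449990
Correction (A(h/2) − A(h))/(8 − 1) = 0.0181449990/7 = 0.0025921427
R = A(h/2) + (A(h/2) − A(h))/7 = -2.7471275771 + 0.0025921427 = -2.7445354344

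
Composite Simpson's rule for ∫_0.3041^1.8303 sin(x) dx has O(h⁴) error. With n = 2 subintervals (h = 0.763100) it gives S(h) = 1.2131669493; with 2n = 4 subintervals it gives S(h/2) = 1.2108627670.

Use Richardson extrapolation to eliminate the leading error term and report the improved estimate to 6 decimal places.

1.210709

With r = 4 the leading error scales as h^4, so the weight is 2^4 = 16.
Weighted: 19.3738042720 − 1.2131669493 = 18.1606373227
Divide by 2^4 − 1 = 15.
(16·1.2108627670 − 1.2131669493)/(16 − 1) = 1.2107091548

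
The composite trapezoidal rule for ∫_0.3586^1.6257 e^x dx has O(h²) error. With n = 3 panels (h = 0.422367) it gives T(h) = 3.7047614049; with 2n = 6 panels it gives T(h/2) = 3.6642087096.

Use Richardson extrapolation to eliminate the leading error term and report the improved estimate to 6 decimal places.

3.650691

Order 2 gives 2^r = 4 and 2^r − 1 = 3.
4*3.6642087096 − 3.7047614049 = 10.9520734335
Divide by 2^2 − 1 = 3.
(4*3.6642087096 − 3.7047614049)/(4 − 1) = 3.6506911445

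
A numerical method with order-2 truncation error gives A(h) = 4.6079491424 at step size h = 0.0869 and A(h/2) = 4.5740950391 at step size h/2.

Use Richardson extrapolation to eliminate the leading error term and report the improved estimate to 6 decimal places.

4.562810

Leading term ∝ h^2; use weight 4 = 2^2.
2^2*A(h/2) = 18.2963801564; minus A(h) gives 13.6884310140.
Divide by 2^2 − 1 = 3.
Extrapolated: 13.6884310140 / 3 = 4.5628103380
Shift from A(h/2): −0.0112847011.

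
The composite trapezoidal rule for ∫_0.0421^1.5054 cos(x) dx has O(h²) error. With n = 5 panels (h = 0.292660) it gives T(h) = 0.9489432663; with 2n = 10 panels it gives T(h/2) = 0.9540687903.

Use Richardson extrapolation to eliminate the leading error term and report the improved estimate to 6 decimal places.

Leading term ∝ h^2; use weight 4 = 2^2.
4×0.9540687903 − 0.9489432663 = 2.8673318949
Denominator 4 − 1 = 3.
R = 2.8673318949/3 = 0.9557772983

0.955777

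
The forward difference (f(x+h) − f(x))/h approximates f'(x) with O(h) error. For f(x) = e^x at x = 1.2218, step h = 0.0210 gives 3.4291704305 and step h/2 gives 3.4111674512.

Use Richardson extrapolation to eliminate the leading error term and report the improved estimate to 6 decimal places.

Leading term ∝ h^1; use weight 2 = 2^1.
Top: 2(3.4111674512) − (3.4291704305) = 3.3931644719
Divide by 2^1 − 1 = 1.
Result: 3.3931644719

3.393164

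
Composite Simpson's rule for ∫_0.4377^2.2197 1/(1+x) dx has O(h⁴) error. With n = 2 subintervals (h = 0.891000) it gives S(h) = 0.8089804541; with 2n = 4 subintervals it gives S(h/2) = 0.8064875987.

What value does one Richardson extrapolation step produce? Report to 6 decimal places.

0.806321

With r = 4 the leading error scales as h^4, so the weight is 2^4 = 16.
A(h/2) − A(h) = 0.8064875987 − 0.8089804541 = -0.0024928554
Divide by 2^4 − 1 = 15: (-0.0024928554)/15 = -0.0001661904
R = A(h/2) + (A(h/2) − A(h))/15 = 0.8064875987 − 0.0001661904 = 0.8063214083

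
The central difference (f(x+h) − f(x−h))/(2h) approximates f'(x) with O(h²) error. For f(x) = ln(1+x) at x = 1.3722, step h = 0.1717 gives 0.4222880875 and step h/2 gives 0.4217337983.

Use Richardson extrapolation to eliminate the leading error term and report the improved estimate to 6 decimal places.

0.421549

Method order is 2; weight 2^2 = 4.
4×0.4217337983 − 0.4222880875 = 1.2646471057
Divide by 2^2 − 1 = 3.
R = 1.2646471057/3 = 0.4215490352
Shift from A(h/2): −0.0001847631.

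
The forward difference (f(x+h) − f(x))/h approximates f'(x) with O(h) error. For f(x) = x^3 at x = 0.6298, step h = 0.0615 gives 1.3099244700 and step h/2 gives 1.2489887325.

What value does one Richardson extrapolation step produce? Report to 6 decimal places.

1.188053

r = 1: numerator weight 2, denominator 1.
Weighted: 2.4979774650 − 1.3099244700 = 1.1880529950
R = 1.1880529950/1 = 1.1880529950
Shift from A(h/2): −0.0609357375.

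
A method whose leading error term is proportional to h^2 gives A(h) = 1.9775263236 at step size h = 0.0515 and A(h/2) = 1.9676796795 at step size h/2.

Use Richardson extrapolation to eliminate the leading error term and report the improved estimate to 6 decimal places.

1.964397

r = 2: numerator weight 4, denominator 3.
Numerator 4·A(h/2) − A(h) = 4·1.9676796795 − 1.9775263236 = 5.8931923944
Denominator 4 − 1 = 3.
Extrapolated: 5.8931923944 / 3 = 1.9643974648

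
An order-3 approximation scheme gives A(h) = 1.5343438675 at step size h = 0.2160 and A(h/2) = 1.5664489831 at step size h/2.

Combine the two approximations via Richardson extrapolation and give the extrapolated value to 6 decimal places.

Order 3 gives 2^r = 8 and 2^r − 1 = 7.
Numerator 8·A(h/2) − A(h) = 8·1.5664489831 − 1.5343438675 = 10.9972479973
R = 10.9972479973/7 = 1.5710354282
Gap between inputs: 3.211e-02; correction applied: +0.0045864451.

1.571035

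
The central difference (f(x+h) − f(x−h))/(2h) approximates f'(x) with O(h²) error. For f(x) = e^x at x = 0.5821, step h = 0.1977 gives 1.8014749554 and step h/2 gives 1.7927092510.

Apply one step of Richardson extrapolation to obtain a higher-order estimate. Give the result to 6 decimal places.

1.789787

Error is O(h^2); halving h shrinks it by 2^2 = 4.
4×1.7927092510 − 1.8014749554 = 5.3693620486
5.3693620486 ÷ 3 = 1.7897873495
Gap between inputs: 8.766e-03; correction applied: −0.0029219015.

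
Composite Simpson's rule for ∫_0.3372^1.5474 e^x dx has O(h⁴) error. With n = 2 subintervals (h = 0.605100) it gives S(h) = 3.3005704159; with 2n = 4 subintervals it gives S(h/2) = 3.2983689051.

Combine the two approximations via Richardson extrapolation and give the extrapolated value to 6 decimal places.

3.298222

Leading term ∝ h^4; use weight 16 = 2^4.
2^4·A(h/2) = 52.7739024816; minus A(h) gives 49.4733320657.
Divide by 2^4 − 1 = 15.
So the Richardson estimate is 3.2982221377.
Correction |R − A(h/2)| = 1.468e-04; gap |A(h/2) − A(h)| = 2.202e-03.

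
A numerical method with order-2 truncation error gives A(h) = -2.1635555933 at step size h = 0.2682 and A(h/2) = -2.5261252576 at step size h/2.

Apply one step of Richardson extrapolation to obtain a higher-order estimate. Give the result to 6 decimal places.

-2.646982

r = 2: numerator weight 4, denominator 3.
4*(-2.5261252576) = -10.1045010304; (-10.1045010304) − (-2.1635555933) = -7.9409454371
Extrapolated: (-7.9409454371) / 3 = -2.6469818124
Correction |R − A(h/2)| = 1.209e-01; gap |A(h/2) − A(h)| = 3.626e-01.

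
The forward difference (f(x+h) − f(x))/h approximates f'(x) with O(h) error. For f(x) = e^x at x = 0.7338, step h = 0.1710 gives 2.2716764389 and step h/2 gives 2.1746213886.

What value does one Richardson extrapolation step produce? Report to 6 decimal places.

2.077566

Method order is 1; weight 2^1 = 2.
Top: 2(2.1746213886) − (2.2716764389) = 2.0775663383
2.0775663383 ÷ 1 = 2.0775663383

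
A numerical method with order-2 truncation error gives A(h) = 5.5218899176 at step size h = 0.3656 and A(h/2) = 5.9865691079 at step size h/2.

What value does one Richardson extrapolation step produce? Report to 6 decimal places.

Leading term ∝ h^2; use weight 4 = 2^2.
2^2·A(h/2) = 23.9462764316; minus A(h) gives 18.4243865140.
Denominator 4 − 1 = 3.
Extrapolated: 18.4243865140 / 3 = 6.1414621713
Correction |R − A(h/2)| = 1.549e-01; gap |A(h/2) − A(h)| = 4.647e-01.

6.141462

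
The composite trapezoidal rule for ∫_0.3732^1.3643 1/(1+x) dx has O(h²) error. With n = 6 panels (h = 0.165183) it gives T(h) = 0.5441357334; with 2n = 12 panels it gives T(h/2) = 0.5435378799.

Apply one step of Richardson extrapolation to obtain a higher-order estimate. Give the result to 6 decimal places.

Error is O(h^2); halving h shrinks it by 2^2 = 4.
Numerator 4 × A(h/2) − A(h) = 4 × 0.5435378799 − 0.5441357334 = 1.6300157862
Denominator 4 − 1 = 3.
(4 × 0.5435378799 − 0.5441357334)/(4 − 1) = 0.5433385954

0.543339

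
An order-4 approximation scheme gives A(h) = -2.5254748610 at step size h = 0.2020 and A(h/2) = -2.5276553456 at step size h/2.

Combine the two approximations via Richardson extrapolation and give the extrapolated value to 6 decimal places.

-2.527801

r = 4: numerator weight 16, denominator 15.
16×(-2.5276553456) = -40.4424855296; subtract (-2.5254748610) → -37.9170106686
(-37.9170106686) ÷ 15 = -2.5278007112
Correction |R − A(h/2)| = 1.454e-04; gap |A(h/2) − A(h)| = 2.180e-03.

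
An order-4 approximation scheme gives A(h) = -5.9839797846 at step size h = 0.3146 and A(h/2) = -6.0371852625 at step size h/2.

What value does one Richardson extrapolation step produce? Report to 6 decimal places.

Error is O(h^4); halving h shrinks it by 2^4 = 16.
Top: 16(-6.0371852625) − (-5.9839797846) = -90.6109844154
Divide by 2^4 − 1 = 15.
Extrapolated: (-90.6109844154) / 15 = -6.0407322944
Shift from A(h/2): −0.0035470319.

-6.040732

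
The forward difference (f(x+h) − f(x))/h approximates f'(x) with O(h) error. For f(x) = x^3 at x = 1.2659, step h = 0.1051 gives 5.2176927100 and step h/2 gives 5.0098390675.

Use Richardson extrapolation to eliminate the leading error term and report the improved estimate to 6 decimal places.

With r = 1 the leading error scales as h^1, so the weight is 2^1 = 2.
2 × 5.0098390675 = 10.0196781350; subtract 5.2176927100 → 4.8019854250
Denominator 2 − 1 = 1.
Extrapolated: 4.8019854250 / 1 = 4.8019854250

4.801985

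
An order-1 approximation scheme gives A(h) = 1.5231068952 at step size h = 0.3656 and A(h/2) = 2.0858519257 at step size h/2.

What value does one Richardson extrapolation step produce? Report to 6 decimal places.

Error is O(h^1); halving h shrinks it by 2^1 = 2.
Top: 2(2.0858519257) − (1.5231068952) = 2.6485969562
Divide by 2^1 − 1 = 1.
So the Richardson estimate is 2.6485969562.

2.648597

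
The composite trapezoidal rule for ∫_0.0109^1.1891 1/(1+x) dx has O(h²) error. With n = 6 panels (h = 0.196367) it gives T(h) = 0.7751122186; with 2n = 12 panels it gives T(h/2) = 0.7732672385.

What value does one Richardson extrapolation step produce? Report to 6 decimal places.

0.772652

Method order is 2; weight 2^2 = 4.
2^2·A(h/2) = 3.0930689540; minus A(h) gives 2.3179567354.
Extrapolated: 2.3179567354 / 3 = 0.7726522451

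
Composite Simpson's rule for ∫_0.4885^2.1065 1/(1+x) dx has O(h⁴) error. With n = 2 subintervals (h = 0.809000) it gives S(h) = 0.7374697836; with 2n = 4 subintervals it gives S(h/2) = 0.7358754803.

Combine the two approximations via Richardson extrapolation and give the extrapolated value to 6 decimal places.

With r = 4 the leading error scales as h^4, so the weight is 2^4 = 16.
Weighted: 11.7740076848 − 0.7374697836 = 11.0365379012
Denominator 16 − 1 = 15.
11.0365379012 ÷ 15 = 0.7357691934
Gap between inputs: 1.594e-03; correction applied: −0.0001062869.

0.735769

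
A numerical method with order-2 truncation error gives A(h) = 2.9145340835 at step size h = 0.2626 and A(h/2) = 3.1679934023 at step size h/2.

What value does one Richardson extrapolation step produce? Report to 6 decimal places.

3.252480

Order 2 gives 2^r = 4 and 2^r − 1 = 3.
4*3.1679934023 = 12.6719736092; subtract 2.9145340835 → 9.7574395257
(4*3.1679934023 − 2.9145340835)/(4 − 1) = 3.2524798419
Gap between inputs: 2.535e-01; correction applied: +0.0844864396.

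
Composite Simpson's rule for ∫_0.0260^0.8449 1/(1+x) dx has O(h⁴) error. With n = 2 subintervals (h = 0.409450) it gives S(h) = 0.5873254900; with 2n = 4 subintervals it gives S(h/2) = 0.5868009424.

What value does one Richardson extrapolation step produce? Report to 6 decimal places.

r = 4, so 2^r = 16.
2^4×A(h/2) = 9.3888150784; minus A(h) gives 8.8014895884.
Extrapolated: 8.8014895884 / 15 = 0.5867659726

0.586766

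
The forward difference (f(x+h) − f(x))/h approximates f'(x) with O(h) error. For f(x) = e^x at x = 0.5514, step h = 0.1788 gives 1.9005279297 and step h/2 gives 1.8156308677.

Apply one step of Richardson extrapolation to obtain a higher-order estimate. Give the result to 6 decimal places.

1.730734

With r = 1 the leading error scales as h^1, so the weight is 2^1 = 2.
2·1.8156308677 − 1.9005279297 = 1.7307338057
(2·1.8156308677 − 1.9005279297)/(2 − 1) = 1.7307338057
Correction |R − A(h/2)| = 8.490e-02; gap |A(h/2) − A(h)| = 8.490e-02.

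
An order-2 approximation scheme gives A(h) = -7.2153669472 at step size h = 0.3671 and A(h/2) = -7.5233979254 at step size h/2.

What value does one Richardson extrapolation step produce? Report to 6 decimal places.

-7.626075

The method has order 2: 2^2 = 4.
Numerator 4·A(h/2) − A(h) = 4·(-7.5233979254) − (-7.2153669472) = -22.8782247544
(-22.8782247544) ÷ 3 = -7.6260749181
Gap between inputs: 3.080e-01; correction applied: −0.1026769927.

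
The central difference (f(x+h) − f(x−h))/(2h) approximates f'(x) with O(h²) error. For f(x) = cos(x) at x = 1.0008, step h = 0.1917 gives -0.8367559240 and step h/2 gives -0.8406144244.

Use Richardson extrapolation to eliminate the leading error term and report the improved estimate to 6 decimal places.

Method order is 2; weight 2^2 = 4.
4 × (-0.8406144244) = -3.3624576976; subtract (-0.8367559240) → -2.5257017736
Extrapolated: (-2.5257017736) / 3 = -0.8419005912

-0.841901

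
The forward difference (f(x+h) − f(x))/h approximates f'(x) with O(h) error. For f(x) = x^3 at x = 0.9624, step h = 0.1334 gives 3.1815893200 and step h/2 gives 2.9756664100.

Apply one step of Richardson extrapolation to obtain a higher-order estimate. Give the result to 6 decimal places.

2.769744

Error is O(h^1); halving h shrinks it by 2^1 = 2.
2×2.9756664100 = 5.9513328200; 5.9513328200 − 3.1815893200 = 2.7697435000
(2×2.9756664100 − 3.1815893200)/(2 − 1) = 2.7697435000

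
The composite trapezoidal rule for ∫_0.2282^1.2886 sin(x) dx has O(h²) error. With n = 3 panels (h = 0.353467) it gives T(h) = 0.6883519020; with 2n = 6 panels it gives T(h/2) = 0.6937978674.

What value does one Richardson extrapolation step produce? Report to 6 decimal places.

0.695613

r = 2: numerator weight 4, denominator 3.
4 × 0.6937978674 = 2.7751914696; 2.7751914696 − 0.6883519020 = 2.0868395676
Denominator 4 − 1 = 3.
R = 2.0868395676/3 = 0.6956131892
Shift from A(h/2): +0.0018153218.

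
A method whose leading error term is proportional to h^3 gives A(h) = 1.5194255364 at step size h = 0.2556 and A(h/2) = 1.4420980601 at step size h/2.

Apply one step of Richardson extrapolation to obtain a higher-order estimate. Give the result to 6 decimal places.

Error is O(h^3); halving h shrinks it by 2^3 = 8.
8·1.4420980601 = 11.5367844808; subtract 1.5194255364 → 10.0173589444
Divide by 2^3 − 1 = 7.
R = 10.0173589444/7 = 1.4310512778

1.431051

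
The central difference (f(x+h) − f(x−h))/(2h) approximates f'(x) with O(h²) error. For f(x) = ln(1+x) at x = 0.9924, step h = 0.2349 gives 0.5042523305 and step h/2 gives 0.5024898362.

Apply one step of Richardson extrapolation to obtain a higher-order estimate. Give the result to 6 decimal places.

Order 2 gives 2^r = 4 and 2^r − 1 = 3.
4 × 0.5024898362 = 2.0099593448; 2.0099593448 − 0.5042523305 = 1.5057070143
R = 1.5057070143/3 = 0.5019023381
Correction |R − A(h/2)| = 5.875e-04; gap |A(h/2) − A(h)| = 1.762e-03.

0.501902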